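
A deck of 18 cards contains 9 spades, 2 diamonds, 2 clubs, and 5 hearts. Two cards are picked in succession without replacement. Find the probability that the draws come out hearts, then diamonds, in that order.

5/153

Each draw changes the counts, so multiply the conditional probabilities along the sequence:
P = 5/18 × 2/17 = 10/306 = 5/153.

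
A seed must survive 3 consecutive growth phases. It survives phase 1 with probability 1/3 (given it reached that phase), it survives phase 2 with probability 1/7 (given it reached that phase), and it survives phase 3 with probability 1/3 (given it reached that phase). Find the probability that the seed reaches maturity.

Multiplying along the chain,
P = 1/3 × 1/7 × 1/3 = 1/63.

1/63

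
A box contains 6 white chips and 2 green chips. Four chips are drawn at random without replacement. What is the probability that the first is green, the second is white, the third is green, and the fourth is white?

Chain rule:
P = 2/8 × 6/7 × 1/6 × 5/5 = 60/1680 = 1/28.

1/28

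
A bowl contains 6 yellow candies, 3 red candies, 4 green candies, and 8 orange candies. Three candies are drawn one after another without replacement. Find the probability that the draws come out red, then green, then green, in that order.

3/665

Chain rule:
P = 3/21 × 4/20 × 3/19 = 36/7980 = 3/665.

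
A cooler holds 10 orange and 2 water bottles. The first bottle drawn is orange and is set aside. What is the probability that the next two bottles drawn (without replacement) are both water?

With the first bottle removed, 2 water remain out of 11.
P = 2/11 × 1/10 = 2/110 = 1/55.

1/55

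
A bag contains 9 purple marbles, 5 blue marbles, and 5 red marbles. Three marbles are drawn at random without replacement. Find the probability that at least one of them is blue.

P(no blue) = 14/19 × 13/18 × 12/17 = 2184/5814 = 364/969.
P(at least one) = 1 − 364/969 = 605/969.

605/969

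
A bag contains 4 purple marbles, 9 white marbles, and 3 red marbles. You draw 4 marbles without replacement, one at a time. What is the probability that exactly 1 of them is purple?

One ordering (purple drawn first) has probability 4/16 × 12/15 × 11/14 × 10/13 = 5280/43680 = 11/91.
There are C(4,1) = 4 such orderings, each equally likely, so P = 4 × 11/91 = 44/91.

44/91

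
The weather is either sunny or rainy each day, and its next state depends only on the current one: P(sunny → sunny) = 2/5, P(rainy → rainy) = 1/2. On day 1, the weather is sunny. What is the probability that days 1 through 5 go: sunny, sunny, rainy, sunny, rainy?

9/125

Day 1 is given. For each transition, use the conditional probability from the current state:
P(sunny | sunny) = 2/5; P(rainy | sunny) = 3/5; P(sunny | rainy) = 1/2; P(rainy | sunny) = 3/5.
P = 2/5 × 3/5 × 1/2 × 3/5 = 18/250 = 9/125.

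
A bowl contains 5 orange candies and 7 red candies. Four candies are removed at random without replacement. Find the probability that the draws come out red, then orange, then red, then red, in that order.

35/396

Multiply the probability of each draw given the previous ones:
P = 7/12 × 5/11 × 6/10 × 5/9 = 1050/11880 = 35/396.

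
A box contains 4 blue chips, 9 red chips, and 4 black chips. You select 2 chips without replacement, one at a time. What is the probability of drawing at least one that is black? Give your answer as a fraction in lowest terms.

P(no black) = 13/17 × 12/16 = 156/272 = 39/68.
P(at least one) = 1 − 39/68 = 29/68.

29/68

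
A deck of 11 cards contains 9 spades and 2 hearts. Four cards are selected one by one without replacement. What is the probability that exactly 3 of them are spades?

One ordering (spades drawn first) has probability 9/11 × 8/10 × 7/9 × 2/8 = 1008/7920 = 7/55.
There are C(4,3) = 4 such orderings, each equally likely, so P = 4 × 7/55 = 28/55.

28/55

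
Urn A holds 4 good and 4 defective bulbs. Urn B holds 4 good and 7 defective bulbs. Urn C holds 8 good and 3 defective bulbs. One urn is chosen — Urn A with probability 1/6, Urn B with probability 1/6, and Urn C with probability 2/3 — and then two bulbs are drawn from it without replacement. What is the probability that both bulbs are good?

From Urn A: P(both good) = (4/8)(3/7) = 3/14.
From Urn B: P(both good) = (4/11)(3/10) = 6/55.
From Urn C: P(both good) = (8/11)(7/10) = 28/55.
Total probability = (1/6)(3/14) + (1/6)(6/55) + (2/3)(28/55) = 1817/4620.

1817/4620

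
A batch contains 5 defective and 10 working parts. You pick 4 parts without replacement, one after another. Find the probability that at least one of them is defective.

11/13

P(no defective) = 10/15 × 9/14 × 8/13 × 7/12 = 5040/32760 = 2/13.
P(at least one) = 1 − 2/13 = 11/13.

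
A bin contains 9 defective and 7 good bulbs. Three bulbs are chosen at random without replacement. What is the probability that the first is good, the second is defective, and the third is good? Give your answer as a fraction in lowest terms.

9/80

Multiply the probability of each draw given the previous ones:
P = 7/16 × 9/15 × 6/14 = 378/3360 = 9/80.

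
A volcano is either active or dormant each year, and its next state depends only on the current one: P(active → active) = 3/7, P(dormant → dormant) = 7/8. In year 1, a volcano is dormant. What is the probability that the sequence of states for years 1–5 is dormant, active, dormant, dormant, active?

Year 1 is given. For each transition, use the conditional probability from the current state:
P(active | dormant) = 1/8; P(dormant | active) = 4/7; P(dormant | dormant) = 7/8; P(active | dormant) = 1/8.
P = 1/8 × 4/7 × 7/8 × 1/8 = 28/3584 = 1/128.

1/128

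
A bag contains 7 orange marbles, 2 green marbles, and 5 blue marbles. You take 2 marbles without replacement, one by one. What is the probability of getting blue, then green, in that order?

Multiply the probability of each draw given the previous ones:
P = 5/14 × 2/13 = 10/182 = 5/91.

5/91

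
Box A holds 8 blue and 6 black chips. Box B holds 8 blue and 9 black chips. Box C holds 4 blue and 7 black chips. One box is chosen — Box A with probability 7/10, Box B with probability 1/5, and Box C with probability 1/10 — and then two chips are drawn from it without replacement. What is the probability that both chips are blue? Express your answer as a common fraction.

From Box A: P(both blue) = (8/14)(7/13) = 4/13.
From Box B: P(both blue) = (8/17)(7/16) = 7/34.
From Box C: P(both blue) = (4/11)(3/10) = 6/55.
Total probability = (7/10)(4/13) + (1/5)(7/34) + (1/10)(6/55) = 32511/121550.

32511/121550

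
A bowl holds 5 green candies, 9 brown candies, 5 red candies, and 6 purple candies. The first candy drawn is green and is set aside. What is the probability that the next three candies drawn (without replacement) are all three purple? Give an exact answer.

With the first candy removed, 6 purple remain out of 24.
P = 6/24 × 5/23 × 4/22 = 120/12144 = 5/506.

5/506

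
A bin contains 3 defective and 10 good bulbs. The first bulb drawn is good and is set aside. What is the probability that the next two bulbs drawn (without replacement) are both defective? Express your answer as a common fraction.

With the first bulb removed, 3 defective remain out of 12.
P = 3/12 × 2/11 = 6/132 = 1/22.

1/22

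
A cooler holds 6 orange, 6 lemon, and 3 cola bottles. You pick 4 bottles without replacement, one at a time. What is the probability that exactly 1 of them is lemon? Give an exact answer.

One ordering (lemon drawn first) has probability 6/15 × 9/14 × 8/13 × 7/12 = 3024/32760 = 6/65.
There are C(4,1) = 4 such orderings, each equally likely, so P = 4 × 6/65 = 24/65.

24/65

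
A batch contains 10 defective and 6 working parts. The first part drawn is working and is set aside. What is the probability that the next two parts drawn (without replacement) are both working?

After the first draw, 5 of the remaining 15 parts are working.
P = 5/15 × 4/14 = 20/210 = 2/21.

2/21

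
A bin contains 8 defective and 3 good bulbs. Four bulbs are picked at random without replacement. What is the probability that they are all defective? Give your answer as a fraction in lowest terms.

P = 8/11 × 7/10 × 6/9 × 5/8 = 1680/7920 = 7/33.

7/33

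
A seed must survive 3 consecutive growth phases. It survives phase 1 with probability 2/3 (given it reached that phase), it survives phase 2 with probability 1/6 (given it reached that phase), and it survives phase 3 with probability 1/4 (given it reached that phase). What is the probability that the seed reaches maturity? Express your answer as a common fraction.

1/36

The events are sequential, so multiply the conditional probabilities:
P = 2/3 × 1/6 × 1/4 = 2/72 = 1/36.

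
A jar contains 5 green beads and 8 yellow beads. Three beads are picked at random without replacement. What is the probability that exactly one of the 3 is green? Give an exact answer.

70/143

One ordering (green drawn first) has probability 5/13 × 8/12 × 7/11 = 280/1716 = 70/429.
There are C(3,1) = 3 such orderings, each equally likely, so P = 3 × 70/429 = 70/143.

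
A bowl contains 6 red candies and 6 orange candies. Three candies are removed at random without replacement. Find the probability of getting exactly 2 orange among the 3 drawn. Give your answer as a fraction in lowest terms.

One ordering (orange drawn first) has probability 6/12 × 5/11 × 6/10 = 180/1320 = 3/22.
There are C(3,2) = 3 such orderings, each equally likely, so P = 3 × 3/22 = 9/22.

9/22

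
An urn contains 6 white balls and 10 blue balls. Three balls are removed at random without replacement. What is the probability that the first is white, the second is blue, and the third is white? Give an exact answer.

Each draw changes the counts, so multiply the conditional probabilities along the sequence:
P = 6/16 × 10/15 × 5/14 = 300/3360 = 5/56.

5/56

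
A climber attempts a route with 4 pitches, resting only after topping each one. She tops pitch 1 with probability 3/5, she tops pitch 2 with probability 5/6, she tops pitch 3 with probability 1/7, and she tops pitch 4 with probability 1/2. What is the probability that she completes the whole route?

1/28

Multiplying along the chain,
P = 3/5 × 5/6 × 1/7 × 1/2 = 15/420 = 1/28.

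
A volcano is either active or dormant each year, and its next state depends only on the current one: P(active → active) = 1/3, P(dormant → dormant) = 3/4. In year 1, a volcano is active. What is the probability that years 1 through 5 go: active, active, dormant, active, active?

Year 1 is given. For each transition, use the conditional probability from the current state:
P(active | active) = 1/3; P(dormant | active) = 2/3; P(active | dormant) = 1/4; P(active | active) = 1/3.
P = 1/3 × 2/3 × 1/4 × 1/3 = 2/108 = 1/54.

1/54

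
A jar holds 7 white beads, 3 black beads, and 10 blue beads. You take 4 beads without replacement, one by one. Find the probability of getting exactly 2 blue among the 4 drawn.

One ordering (blue drawn first) has probability 10/20 × 9/19 × 10/18 × 9/17 = 8100/116280 = 45/646.
There are C(4,2) = 6 such orderings, each equally likely, so P = 6 × 45/646 = 135/323.

135/323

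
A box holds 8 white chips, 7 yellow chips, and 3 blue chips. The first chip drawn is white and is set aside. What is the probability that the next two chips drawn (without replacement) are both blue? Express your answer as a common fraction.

3/136

With the first chip removed, 3 blue remain out of 17.
P = 3/17 × 2/16 = 6/272 = 3/136.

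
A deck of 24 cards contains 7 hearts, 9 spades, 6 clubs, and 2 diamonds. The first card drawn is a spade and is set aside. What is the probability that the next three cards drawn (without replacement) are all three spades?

8/253

With the first card removed, 8 spades remain out of 23.
P = 8/23 × 7/22 × 6/21 = 336/10626 = 8/253.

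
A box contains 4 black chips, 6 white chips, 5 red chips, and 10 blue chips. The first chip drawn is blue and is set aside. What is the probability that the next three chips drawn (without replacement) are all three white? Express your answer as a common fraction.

5/506

With the first chip removed, 6 white remain out of 24.
P = 6/24 × 5/23 × 4/22 = 120/12144 = 5/506.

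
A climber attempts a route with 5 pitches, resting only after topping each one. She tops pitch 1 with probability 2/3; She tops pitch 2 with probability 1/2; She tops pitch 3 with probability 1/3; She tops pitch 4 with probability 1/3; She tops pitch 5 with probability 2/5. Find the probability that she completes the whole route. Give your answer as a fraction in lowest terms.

The events are sequential, so multiply the conditional probabilities:
P = 2/3 × 1/2 × 1/3 × 1/3 × 2/5 = 4/270 = 2/135.

2/135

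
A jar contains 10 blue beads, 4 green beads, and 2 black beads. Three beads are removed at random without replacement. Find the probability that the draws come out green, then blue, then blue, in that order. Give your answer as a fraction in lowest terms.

Multiply the probability of each draw given the previous ones:
P = 4/16 × 10/15 × 9/14 = 360/3360 = 3/28.

3/28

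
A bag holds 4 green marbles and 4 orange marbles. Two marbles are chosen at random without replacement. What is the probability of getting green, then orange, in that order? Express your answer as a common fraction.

Chain rule:
P = 4/8 × 4/7 = 16/56 = 2/7.

2/7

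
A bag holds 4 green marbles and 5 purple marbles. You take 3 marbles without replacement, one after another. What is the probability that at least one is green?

P(no green) = 5/9 × 4/8 × 3/7 = 60/504 = 5/42.
P(at least one) = 1 − 5/42 = 37/42.

37/42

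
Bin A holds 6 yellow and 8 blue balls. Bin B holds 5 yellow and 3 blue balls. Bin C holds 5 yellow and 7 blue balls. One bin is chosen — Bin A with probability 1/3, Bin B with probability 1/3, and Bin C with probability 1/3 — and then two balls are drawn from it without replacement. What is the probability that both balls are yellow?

4045/18018

From Bin A: P(both yellow) = (6/14)(5/13) = 15/91.
From Bin B: P(both yellow) = (5/8)(4/7) = 5/14.
From Bin C: P(both yellow) = (5/12)(4/11) = 5/33.
Total probability = (1/3)(15/91) + (1/3)(5/14) + (1/3)(5/33) = 4045/18018.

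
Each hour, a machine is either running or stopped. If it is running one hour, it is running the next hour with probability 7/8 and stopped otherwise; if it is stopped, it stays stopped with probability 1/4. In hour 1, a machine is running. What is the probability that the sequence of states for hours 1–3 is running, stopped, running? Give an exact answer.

3/32

Hour 1 is given. For each transition, use the conditional probability from the current state:
P(stopped | running) = 1/8; P(running | stopped) = 3/4.
P = 1/8 × 3/4 = 3/32.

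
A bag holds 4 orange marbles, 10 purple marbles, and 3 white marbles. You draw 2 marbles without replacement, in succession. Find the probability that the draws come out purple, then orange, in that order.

Multiply the probability of each draw given the previous ones:
P = 10/17 × 4/16 = 40/272 = 5/34.

5/34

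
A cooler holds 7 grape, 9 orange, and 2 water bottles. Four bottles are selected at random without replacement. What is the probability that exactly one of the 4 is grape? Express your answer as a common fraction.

One ordering (grape drawn first) has probability 7/18 × 11/17 × 10/16 × 9/15 = 6930/73440 = 77/816.
There are C(4,1) = 4 such orderings, each equally likely, so P = 4 × 77/816 = 77/204.

77/204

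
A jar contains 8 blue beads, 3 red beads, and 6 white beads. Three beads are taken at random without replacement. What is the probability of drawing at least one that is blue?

149/170

P(no blue) = 9/17 × 8/16 × 7/15 = 504/4080 = 21/170.
P(at least one) = 1 − 21/170 = 149/170.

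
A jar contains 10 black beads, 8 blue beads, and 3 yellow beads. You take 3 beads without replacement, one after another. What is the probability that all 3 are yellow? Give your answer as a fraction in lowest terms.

P = 3/21 × 2/20 × 1/19 = 6/7980 = 1/1330.

1/1330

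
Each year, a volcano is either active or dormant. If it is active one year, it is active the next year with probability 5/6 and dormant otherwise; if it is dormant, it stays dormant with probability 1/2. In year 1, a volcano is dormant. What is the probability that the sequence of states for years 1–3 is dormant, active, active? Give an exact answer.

5/12

Year 1 is given. For each transition, use the conditional probability from the current state:
P(active | dormant) = 1/2; P(active | active) = 5/6.
P = 1/2 × 5/6 = 5/12.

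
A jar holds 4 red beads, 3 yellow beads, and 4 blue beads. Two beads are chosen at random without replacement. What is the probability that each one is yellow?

3/55

P(every draw is yellow) = 3/11 × 2/10 = 6/110 = 3/55.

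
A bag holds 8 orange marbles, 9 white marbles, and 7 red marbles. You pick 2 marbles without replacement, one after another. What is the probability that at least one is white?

57/92

P(no white) = 15/24 × 14/23 = 210/552 = 35/92.
P(at least one) = 1 − 35/92 = 57/92.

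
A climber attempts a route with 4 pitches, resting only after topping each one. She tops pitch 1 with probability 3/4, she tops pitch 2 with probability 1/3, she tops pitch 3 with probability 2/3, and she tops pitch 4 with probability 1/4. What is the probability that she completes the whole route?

1/24

Multiplying along the chain,
P = 3/4 × 1/3 × 2/3 × 1/4 = 6/144 = 1/24.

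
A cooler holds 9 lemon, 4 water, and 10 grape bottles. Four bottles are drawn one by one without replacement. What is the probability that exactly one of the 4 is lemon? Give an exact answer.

One ordering (lemon drawn first) has probability 9/23 × 14/22 × 13/21 × 12/20 = 19656/212520 = 117/1265.
There are C(4,1) = 4 such orderings, each equally likely, so P = 4 × 117/1265 = 468/1265.

468/1265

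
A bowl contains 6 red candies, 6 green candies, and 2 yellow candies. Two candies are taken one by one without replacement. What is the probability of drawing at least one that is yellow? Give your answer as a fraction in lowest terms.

P(no yellow) = 12/14 × 11/13 = 132/182 = 66/91.
P(at least one) = 1 − 66/91 = 25/91.

25/91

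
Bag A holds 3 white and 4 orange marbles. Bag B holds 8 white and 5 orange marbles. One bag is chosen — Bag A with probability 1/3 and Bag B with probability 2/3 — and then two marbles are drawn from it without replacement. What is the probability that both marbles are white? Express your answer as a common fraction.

235/819

From Bag A: P(both white) = (3/7)(2/6) = 1/7.
From Bag B: P(both white) = (8/13)(7/12) = 14/39.
Total probability = (1/3)(1/7) + (2/3)(14/39) = 235/819.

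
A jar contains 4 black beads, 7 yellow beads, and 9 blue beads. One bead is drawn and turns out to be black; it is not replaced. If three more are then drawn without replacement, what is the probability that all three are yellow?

With the first bead removed, 7 yellow remain out of 19.
P = 7/19 × 6/18 × 5/17 = 210/5814 = 35/969.

35/969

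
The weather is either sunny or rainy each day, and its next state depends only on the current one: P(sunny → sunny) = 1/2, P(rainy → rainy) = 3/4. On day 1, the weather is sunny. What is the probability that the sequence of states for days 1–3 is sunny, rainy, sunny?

1/8

Day 1 is given. For each transition, use the conditional probability from the current state:
P(rainy | sunny) = 1/2; P(sunny | rainy) = 1/4.
P = 1/2 × 1/4 = 1/8.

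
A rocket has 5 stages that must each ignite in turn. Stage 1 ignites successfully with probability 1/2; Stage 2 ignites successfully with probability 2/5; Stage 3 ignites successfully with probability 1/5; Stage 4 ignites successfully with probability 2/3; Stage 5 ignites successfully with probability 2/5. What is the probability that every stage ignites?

4/375

The events are sequential, so multiply the conditional probabilities:
P = 1/2 × 2/5 × 1/5 × 2/3 × 2/5 = 8/750 = 4/375.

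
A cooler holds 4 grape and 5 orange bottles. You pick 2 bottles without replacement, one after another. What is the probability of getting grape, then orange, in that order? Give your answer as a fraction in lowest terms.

5/18

Chain rule:
P = 4/9 × 5/8 = 20/72 = 5/18.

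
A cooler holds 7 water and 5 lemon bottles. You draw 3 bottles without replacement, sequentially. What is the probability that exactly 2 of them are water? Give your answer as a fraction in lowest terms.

One ordering (water drawn first) has probability 7/12 × 6/11 × 5/10 = 210/1320 = 7/44.
There are C(3,2) = 3 such orderings, each equally likely, so P = 3 × 7/44 = 21/44.

21/44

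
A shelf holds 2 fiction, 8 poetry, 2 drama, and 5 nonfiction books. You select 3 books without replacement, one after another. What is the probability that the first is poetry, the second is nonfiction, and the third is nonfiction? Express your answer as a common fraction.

Chain rule:
P = 8/17 × 5/16 × 4/15 = 160/4080 = 2/51.

2/51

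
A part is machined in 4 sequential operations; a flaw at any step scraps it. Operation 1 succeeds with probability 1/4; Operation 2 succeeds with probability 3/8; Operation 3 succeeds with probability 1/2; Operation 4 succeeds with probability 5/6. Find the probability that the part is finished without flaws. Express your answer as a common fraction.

5/128

Each stage is reached only if all earlier stages succeed, so
P = 1/4 × 3/8 × 1/2 × 5/6 = 15/384 = 5/128.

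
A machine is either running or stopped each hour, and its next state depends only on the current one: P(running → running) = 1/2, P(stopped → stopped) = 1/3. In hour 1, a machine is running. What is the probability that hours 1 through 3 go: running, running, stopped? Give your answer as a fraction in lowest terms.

1/4

Hour 1 is given. For each transition, use the conditional probability from the current state:
P(running | running) = 1/2; P(stopped | running) = 1/2.
P = 1/2 × 1/2 = 1/4.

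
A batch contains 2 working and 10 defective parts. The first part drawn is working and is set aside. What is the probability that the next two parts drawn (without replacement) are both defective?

After the first draw, 10 of the remaining 11 parts are defective.
P = 10/11 × 9/10 = 90/110 = 9/11.

9/11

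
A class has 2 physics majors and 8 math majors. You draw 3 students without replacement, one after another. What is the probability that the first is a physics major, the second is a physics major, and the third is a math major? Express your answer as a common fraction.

Multiply the probability of each draw given the previous ones:
P = 2/10 × 1/9 × 8/8 = 16/720 = 1/45.

1/45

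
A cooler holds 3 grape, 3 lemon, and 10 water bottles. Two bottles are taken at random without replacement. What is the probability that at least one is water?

7/8

P(no water) = 6/16 × 5/15 = 30/240 = 1/8.
P(at least one) = 1 − 1/8 = 7/8.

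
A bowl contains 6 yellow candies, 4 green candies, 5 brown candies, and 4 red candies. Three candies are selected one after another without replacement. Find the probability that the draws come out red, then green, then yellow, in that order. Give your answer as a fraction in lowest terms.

16/969

Multiply the probability of each draw given the previous ones:
P = 4/19 × 4/18 × 6/17 = 96/5814 = 16/969.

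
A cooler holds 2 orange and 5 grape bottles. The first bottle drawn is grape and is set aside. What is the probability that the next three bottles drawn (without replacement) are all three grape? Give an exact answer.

1/5

After the first draw, 4 of the remaining 6 bottles are grape.
P = 4/6 × 3/5 × 2/4 = 24/120 = 1/5.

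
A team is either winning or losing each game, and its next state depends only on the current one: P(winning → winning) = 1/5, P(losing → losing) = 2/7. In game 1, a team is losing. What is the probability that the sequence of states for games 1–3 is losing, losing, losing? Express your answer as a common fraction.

Game 1 is given. For each transition, use the conditional probability from the current state:
P(losing | losing) = 2/7; P(losing | losing) = 2/7.
P = 2/7 × 2/7 = 4/49.

4/49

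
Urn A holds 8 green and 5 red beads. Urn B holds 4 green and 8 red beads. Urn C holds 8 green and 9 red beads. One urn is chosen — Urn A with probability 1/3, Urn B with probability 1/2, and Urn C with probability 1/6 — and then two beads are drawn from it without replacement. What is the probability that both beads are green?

From Urn A: P(both green) = (8/13)(7/12) = 14/39.
From Urn B: P(both green) = (4/12)(3/11) = 1/11.
From Urn C: P(both green) = (8/17)(7/16) = 7/34.
Total probability = (1/3)(14/39) + (1/2)(1/11) + (1/6)(7/34) = 17453/87516.

17453/87516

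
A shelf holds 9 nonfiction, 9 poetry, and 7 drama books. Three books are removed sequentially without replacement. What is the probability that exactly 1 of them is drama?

One ordering (drama drawn first) has probability 7/25 × 18/24 × 17/23 = 2142/13800 = 357/2300.
There are C(3,1) = 3 such orderings, each equally likely, so P = 3 × 357/2300 = 1071/2300.

1071/2300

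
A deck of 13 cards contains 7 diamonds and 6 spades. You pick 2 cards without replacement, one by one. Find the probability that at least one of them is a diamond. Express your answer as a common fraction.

21/26

P(no diamonds) = 6/13 × 5/12 = 30/156 = 5/26.
P(at least one) = 1 − 5/26 = 21/26.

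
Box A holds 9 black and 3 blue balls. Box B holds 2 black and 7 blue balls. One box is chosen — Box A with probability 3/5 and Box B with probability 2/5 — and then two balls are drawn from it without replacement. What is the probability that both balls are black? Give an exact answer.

67/198

From Box A: P(both black) = (9/12)(8/11) = 6/11.
From Box B: P(both black) = (2/9)(1/8) = 1/36.
Total probability = (3/5)(6/11) + (2/5)(1/36) = 67/198.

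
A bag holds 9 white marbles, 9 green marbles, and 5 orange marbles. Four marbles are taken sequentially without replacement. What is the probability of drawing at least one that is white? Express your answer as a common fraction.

P(no white) = 14/23 × 13/22 × 12/21 × 11/20 = 24024/212520 = 13/115.
P(at least one) = 1 − 13/115 = 102/115.

102/115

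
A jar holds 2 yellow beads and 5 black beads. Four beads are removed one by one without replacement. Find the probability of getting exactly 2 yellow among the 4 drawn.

One ordering (yellow drawn first) has probability 2/7 × 1/6 × 5/5 × 4/4 = 40/840 = 1/21.
There are C(4,2) = 6 such orderings, each equally likely, so P = 6 × 1/21 = 2/7.

2/7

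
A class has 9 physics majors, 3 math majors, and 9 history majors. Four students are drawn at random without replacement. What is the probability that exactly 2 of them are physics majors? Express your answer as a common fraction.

264/665

One ordering (physics majors drawn first) has probability 9/21 × 8/20 × 12/19 × 11/18 = 9504/143640 = 44/665.
There are C(4,2) = 6 such orderings, each equally likely, so P = 6 × 44/665 = 264/665.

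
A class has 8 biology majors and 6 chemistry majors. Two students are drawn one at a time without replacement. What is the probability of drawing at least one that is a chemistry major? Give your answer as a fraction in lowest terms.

P(no chemistry majors) = 8/14 × 7/13 = 56/182 = 4/13.
P(at least one) = 1 − 4/13 = 9/13.

9/13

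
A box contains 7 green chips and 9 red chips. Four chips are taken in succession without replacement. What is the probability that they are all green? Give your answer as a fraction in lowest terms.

1/52

P(every draw is green) = 7/16 × 6/15 × 5/14 × 4/13 = 840/43680 = 1/52.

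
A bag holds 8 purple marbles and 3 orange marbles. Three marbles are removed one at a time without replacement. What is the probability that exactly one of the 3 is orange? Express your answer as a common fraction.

One ordering (orange drawn first) has probability 3/11 × 8/10 × 7/9 = 168/990 = 28/165.
There are C(3,1) = 3 such orderings, each equally likely, so P = 3 × 28/165 = 28/55.

28/55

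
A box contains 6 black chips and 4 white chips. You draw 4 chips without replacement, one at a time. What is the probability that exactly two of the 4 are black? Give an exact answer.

One ordering (black drawn first) has probability 6/10 × 5/9 × 4/8 × 3/7 = 360/5040 = 1/14.
There are C(4,2) = 6 such orderings, each equally likely, so P = 6 × 1/14 = 3/7.

3/7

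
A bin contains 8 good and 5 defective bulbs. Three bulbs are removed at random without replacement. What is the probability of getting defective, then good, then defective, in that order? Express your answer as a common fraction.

Each draw changes the counts, so multiply the conditional probabilities along the sequence:
P = 5/13 × 8/12 × 4/11 = 160/1716 = 40/429.

40/429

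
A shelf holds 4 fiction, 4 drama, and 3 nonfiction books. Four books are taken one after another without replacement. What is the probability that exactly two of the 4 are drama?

One ordering (drama drawn first) has probability 4/11 × 3/10 × 7/9 × 6/8 = 504/7920 = 7/110.
There are C(4,2) = 6 such orderings, each equally likely, so P = 6 × 7/110 = 21/55.

21/55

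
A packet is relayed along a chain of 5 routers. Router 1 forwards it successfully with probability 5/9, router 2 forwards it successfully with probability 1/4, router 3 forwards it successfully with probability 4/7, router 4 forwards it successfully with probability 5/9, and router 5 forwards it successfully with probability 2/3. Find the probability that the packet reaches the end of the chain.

50/1701

Multiplying along the chain,
P = 5/9 × 1/4 × 4/7 × 5/9 × 2/3 = 200/6804 = 50/1701.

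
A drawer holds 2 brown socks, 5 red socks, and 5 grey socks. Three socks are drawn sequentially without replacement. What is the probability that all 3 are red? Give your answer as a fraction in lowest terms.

1/22

P(every draw is red) = 5/12 × 4/11 × 3/10 = 60/1320 = 1/22.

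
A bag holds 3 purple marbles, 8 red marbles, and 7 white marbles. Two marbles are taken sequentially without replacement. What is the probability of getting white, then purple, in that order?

Multiply the probability of each draw given the previous ones:
P = 7/18 × 3/17 = 21/306 = 7/102.

7/102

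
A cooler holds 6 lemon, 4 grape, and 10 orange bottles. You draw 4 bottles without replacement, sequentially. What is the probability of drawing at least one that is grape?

P(no grape) = 16/20 × 15/19 × 14/18 × 13/17 = 43680/116280 = 364/969.
P(at least one) = 1 − 364/969 = 605/969.

605/969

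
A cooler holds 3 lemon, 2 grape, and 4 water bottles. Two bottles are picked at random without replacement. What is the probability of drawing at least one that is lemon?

7/12

P(no lemon) = 6/9 × 5/8 = 30/72 = 5/12.
P(at least one) = 1 − 5/12 = 7/12.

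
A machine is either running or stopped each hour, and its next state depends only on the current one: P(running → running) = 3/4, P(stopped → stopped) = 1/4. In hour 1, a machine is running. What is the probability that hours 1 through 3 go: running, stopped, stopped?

1/16

Hour 1 is given. For each transition, use the conditional probability from the current state:
P(stopped | running) = 1/4; P(stopped | stopped) = 1/4.
P = 1/4 × 1/4 = 1/16.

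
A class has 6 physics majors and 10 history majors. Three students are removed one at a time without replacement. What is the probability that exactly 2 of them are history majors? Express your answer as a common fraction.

27/56

One ordering (history majors drawn first) has probability 10/16 × 9/15 × 6/14 = 540/3360 = 9/56.
There are C(3,2) = 3 such orderings, each equally likely, so P = 3 × 9/56 = 27/56.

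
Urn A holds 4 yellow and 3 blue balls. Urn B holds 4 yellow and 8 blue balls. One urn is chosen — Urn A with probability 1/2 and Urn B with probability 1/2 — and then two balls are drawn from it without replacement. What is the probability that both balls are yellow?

29/154

From Urn A: P(both yellow) = (4/7)(3/6) = 2/7.
From Urn B: P(both yellow) = (4/12)(3/11) = 1/11.
Total probability = (1/2)(2/7) + (1/2)(1/11) = 29/154.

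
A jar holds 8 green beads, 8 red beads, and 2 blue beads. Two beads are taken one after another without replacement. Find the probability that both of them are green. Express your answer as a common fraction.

P(all green) = 8/18 × 7/17 = 56/306 = 28/153.

28/153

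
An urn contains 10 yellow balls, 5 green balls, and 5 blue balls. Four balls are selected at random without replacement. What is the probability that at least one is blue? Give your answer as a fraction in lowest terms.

P(no blue) = 15/20 × 14/19 × 13/18 × 12/17 = 32760/116280 = 91/323.
P(at least one) = 1 − 91/323 = 232/323.

232/323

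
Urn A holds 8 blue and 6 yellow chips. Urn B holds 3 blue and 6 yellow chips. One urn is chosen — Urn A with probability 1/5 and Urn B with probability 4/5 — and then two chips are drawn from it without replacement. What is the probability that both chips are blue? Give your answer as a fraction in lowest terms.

5/39

From Urn A: P(both blue) = (8/14)(7/13) = 4/13.
From Urn B: P(both blue) = (3/9)(2/8) = 1/12.
Total probability = (1/5)(4/13) + (4/5)(1/12) = 5/39.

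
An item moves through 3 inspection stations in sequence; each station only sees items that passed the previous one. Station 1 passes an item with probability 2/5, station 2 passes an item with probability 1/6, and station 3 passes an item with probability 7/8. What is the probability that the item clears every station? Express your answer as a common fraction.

7/120

The events are sequential, so multiply the conditional probabilities:
P = 2/5 × 1/6 × 7/8 = 14/240 = 7/120.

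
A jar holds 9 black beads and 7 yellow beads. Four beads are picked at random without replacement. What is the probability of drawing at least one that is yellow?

121/130

P(no yellow) = 9/16 × 8/15 × 7/14 × 6/13 = 3024/43680 = 9/130.
P(at least one) = 1 − 9/130 = 121/130.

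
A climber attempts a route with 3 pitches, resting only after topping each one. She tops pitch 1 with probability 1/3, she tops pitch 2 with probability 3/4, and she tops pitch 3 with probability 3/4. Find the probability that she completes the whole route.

3/16

Each stage is reached only if all earlier stages succeed, so
P = 1/3 × 3/4 × 3/4 = 9/48 = 3/16.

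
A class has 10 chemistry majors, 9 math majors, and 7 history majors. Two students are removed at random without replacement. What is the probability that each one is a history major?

21/325

P(every draw is a history major) = 7/26 × 6/25 = 42/650 = 21/325.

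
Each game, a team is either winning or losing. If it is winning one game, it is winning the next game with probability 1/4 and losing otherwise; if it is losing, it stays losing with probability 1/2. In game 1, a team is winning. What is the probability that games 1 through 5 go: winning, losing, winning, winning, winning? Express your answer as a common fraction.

Game 1 is given. For each transition, use the conditional probability from the current state:
P(losing | winning) = 3/4; P(winning | losing) = 1/2; P(winning | winning) = 1/4; P(winning | winning) = 1/4.
P = 3/4 × 1/2 × 1/4 × 1/4 = 3/128.

3/128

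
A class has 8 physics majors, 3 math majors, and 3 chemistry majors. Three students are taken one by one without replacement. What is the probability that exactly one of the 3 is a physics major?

30/91

One ordering (a physics major drawn first) has probability 8/14 × 6/13 × 5/12 = 240/2184 = 10/91.
There are C(3,1) = 3 such orderings, each equally likely, so P = 3 × 10/91 = 30/91.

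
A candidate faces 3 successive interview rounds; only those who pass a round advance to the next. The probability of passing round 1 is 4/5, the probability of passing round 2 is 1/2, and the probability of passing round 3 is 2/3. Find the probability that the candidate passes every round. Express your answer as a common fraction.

Multiplying along the chain,
P = 4/5 × 1/2 × 2/3 = 8/30 = 4/15.

4/15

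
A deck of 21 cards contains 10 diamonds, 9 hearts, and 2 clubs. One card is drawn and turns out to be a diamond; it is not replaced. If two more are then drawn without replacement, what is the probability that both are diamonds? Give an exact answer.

18/95

After the first draw, 9 of the remaining 20 cards are diamonds.
P = 9/20 × 8/19 = 72/380 = 18/95.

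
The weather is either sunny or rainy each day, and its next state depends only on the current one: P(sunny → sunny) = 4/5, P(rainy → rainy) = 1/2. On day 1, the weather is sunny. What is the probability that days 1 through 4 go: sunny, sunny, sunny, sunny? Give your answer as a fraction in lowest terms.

64/125

Day 1 is given. For each transition, use the conditional probability from the current state:
P(sunny | sunny) = 4/5; P(sunny | sunny) = 4/5; P(sunny | sunny) = 4/5.
P = 4/5 × 4/5 × 4/5 = 64/125.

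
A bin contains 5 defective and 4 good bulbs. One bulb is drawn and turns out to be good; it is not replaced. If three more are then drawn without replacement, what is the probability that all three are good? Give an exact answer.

1/56

With the first bulb removed, 3 good remain out of 8.
P = 3/8 × 2/7 × 1/6 = 6/336 = 1/56.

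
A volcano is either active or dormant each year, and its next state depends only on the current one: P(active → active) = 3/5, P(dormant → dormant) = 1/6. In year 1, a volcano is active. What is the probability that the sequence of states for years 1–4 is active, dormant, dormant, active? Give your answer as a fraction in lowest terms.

Year 1 is given. For each transition, use the conditional probability from the current state:
P(dormant | active) = 2/5; P(dormant | dormant) = 1/6; P(active | dormant) = 5/6.
P = 2/5 × 1/6 × 5/6 = 10/180 = 1/18.

1/18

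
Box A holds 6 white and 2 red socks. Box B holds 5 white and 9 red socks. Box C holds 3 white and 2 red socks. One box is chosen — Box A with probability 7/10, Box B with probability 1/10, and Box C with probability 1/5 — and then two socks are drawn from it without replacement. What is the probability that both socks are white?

8117/18200

From Box A: P(both white) = (6/8)(5/7) = 15/28.
From Box B: P(both white) = (5/14)(4/13) = 10/91.
From Box C: P(both white) = (3/5)(2/4) = 3/10.
Total probability = (7/10)(15/28) + (1/10)(10/91) + (1/5)(3/10) = 8117/18200.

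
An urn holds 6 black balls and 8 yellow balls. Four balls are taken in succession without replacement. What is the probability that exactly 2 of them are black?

One ordering (black drawn first) has probability 6/14 × 5/13 × 8/12 × 7/11 = 1680/24024 = 10/143.
There are C(4,2) = 6 such orderings, each equally likely, so P = 6 × 10/143 = 60/143.

60/143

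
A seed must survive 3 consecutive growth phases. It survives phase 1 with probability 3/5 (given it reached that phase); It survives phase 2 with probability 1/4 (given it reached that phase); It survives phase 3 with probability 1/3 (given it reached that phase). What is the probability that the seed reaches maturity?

Each stage is reached only if all earlier stages succeed, so
P = 3/5 × 1/4 × 1/3 = 3/60 = 1/20.

1/20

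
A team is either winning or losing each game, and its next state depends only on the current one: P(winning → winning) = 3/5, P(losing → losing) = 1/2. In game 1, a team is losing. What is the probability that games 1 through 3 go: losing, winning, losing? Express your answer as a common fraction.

1/5

Game 1 is given. For each transition, use the conditional probability from the current state:
P(winning | losing) = 1/2; P(losing | winning) = 2/5.
P = 1/2 × 2/5 = 2/10 = 1/5.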